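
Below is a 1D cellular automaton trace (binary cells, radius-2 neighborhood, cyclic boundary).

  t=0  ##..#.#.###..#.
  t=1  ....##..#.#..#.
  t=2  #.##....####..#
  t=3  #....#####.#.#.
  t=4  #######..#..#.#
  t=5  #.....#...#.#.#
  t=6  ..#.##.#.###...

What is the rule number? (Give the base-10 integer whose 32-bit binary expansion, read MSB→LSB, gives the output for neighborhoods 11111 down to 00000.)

  #####|.  b31=0 t=3,i=7
  ####.|.  b30=0 t=2,i=10
  ###.#|#  b29=1 t=3,i=9
  ###..|#  b28=1 t=0,i=10
  ##.##|.  b27=0 t=2,i=1
  ##.#.|.  b26=0 t=3,i=10
  ##..#|.  b25=0 t=0,i=2
  ##...|.  b24=0 t=2,i=4
  #.###|#  b23=1 t=0,i=8
  #.##.|.  b22=0 t=0,i=0
  #.#.#|.  b21=0 t=0,i=6
  #.#..|#  b20=1 t=1,i=10
  #..##|#  b19=1 t=2,i=13
  #..#.|.  b18=0 t=0,i=3
  #...#|.  b17=0 t=5,i=8
  #....|#  b16=1 t=1,i=0
  .####|#  b15=1 t=2,i=9
  .###.|.  b14=0 t=0,i=9
  .##.#|#  b13=1 t=2,i=0
  .##..|.  b12=0 t=0,i=1
  .#.##|.  b11=0 t=0,i=7
  .#.#.|#  b10=1 t=0,i=5
  .#..#|#  b9=1 t=1,i=11
  .#...|#  b8=1 t=1,i=14
  ..###|#  b7=1 t=2,i=8
  ..##.|.  b6=0 t=1,i=4
  ..#.#|#  b5=1 t=0,i=4
  ..#..|.  b4=0 t=1,i=13
  ...##|#  b3=1 t=1,i=3
  ...#.|#  b2=1 t=5,i=5
  ....#|#  b1=1 t=1,i=2
  .....|.  b0=0 t=1,i=1
  bits 00110000100110011010011110101110 = 815376302

815376302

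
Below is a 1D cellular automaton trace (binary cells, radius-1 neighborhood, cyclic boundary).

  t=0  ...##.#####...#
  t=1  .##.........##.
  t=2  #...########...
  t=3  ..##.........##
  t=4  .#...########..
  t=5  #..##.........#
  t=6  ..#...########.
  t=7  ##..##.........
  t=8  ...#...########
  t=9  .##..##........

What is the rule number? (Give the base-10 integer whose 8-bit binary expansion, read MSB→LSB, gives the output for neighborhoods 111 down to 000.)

3

  nb ###: next=.  (t=0,i=7, bit7=0)
  nb ##.: next=.  (t=0,i=4, bit6=0)
  nb #.#: next=.  (t=0,i=5, bit5=0)
  nb #..: next=.  (t=0,i=0, bit4=0)
  nb .##: next=.  (t=0,i=3, bit3=0)
  nb .#.: next=.  (t=0,i=14, bit2=0)
  nb ..#: next=#  (t=0,i=2, bit1=1)
  nb ...: next=#  (t=0,i=1, bit0=1)
  bits 00000011 = 3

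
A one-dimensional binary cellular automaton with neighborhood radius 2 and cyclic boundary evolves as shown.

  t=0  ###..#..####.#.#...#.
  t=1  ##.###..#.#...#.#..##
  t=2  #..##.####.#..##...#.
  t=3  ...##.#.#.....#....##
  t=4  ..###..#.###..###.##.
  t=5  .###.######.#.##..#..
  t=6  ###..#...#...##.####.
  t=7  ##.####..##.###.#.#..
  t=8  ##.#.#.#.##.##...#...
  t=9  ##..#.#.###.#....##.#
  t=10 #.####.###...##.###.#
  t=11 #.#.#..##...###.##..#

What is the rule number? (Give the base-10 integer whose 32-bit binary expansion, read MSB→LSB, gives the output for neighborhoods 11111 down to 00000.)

  ##### -> .   bit 31 = 0  t=5,i=7
  ####. -> #   bit 30 = 1  t=0,i=10
  ###.# -> .   bit 29 = 0  t=0,i=11
  ###.. -> .   bit 28 = 0  t=0,i=2
  ##.## -> .   bit 27 = 0  t=1,i=2
  ##.#. -> .   bit 26 = 0  t=0,i=12
  ##..# -> #   bit 25 = 1  t=0,i=3
  ##... -> .   bit 24 = 0  t=2,i=16
  #.### -> #   bit 23 = 1  t=0,i=0
  #.##. -> #   bit 22 = 1  t=4,i=18
  #.#.# -> .   bit 21 = 0  t=0,i=13
  #.#.. -> .   bit 20 = 0  t=0,i=15
  #..## -> .   bit 19 = 0  t=0,i=7
  #..#. -> #   bit 18 = 1  t=0,i=4
  #...# -> .   bit 17 = 0  t=0,i=17
  #.... -> #   bit 16 = 1  t=3,i=10
  .#### -> .   bit 15 = 0  t=0,i=9
  .###. -> #   bit 14 = 1  t=0,i=1
  .##.# -> #   bit 13 = 1  t=2,i=4
  .##.. -> .   bit 12 = 0  t=2,i=15
  .#.## -> #   bit 11 = 1  t=0,i=20
  .#.#. -> #   bit 10 = 1  t=0,i=14
  .#..# -> .   bit 9 = 0  t=0,i=6
  .#... -> #   bit 8 = 1  t=0,i=16
  ..### -> #   bit 7 = 1  t=0,i=8
  ..##. -> #   bit 6 = 1  t=2,i=3
  ..#.# -> #   bit 5 = 1  t=0,i=19
  ..#.. -> #   bit 4 = 1  t=0,i=5
  ...## -> #   bit 3 = 1  t=3,i=2
  ...#. -> .   bit 2 = 0  t=0,i=18
  ....# -> .   bit 1 = 0  t=3,i=12
  ..... -> #   bit 0 = 1  t=3,i=11
  bits 01000010110001010110110111111001 = 1120235001

1120235001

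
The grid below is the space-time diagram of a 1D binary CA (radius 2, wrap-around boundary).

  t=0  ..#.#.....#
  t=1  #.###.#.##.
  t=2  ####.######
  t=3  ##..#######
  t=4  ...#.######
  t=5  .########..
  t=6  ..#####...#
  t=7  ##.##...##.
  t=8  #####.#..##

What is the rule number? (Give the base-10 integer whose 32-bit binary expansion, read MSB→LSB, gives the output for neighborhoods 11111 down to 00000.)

  #####|#  b31=1 t=2,i=0
  ####.|.  b30=0 t=2,i=2
  ###.#|.  b29=0 t=1,i=4
  ###..|.  b28=0 t=3,i=1
  ##.##|#  b27=1 t=2,i=4
  ##.#.|#  b26=1 t=1,i=5
  ##..#|.  b25=0 t=3,i=2
  ##...|.  b24=0 t=4,i=0
  #.###|#  b23=1 t=1,i=2
  #.##.|#  b22=1 t=1,i=8
  #.#.#|#  b21=1 t=1,i=0
  #.#..|#  b20=1 t=0,i=4
  #..##|#  b19=1 t=3,i=3
  #..#.|.  b18=0 t=0,i=1
  #...#|#  b17=1 t=4,i=1
  #....|#  b16=1 t=0,i=6
  .####|#  b15=1 t=2,i=6
  .###.|#  b14=1 t=1,i=3
  .##.#|#  b13=1 t=1,i=9
  .##..|#  b12=1 t=7,i=4
  .#.##|#  b11=1 t=1,i=1
  .#.#.|#  b10=1 t=0,i=3
  .#..#|#  b9=1 t=0,i=0
  .#...|.  b8=0 t=0,i=5
  ..###|.  b7=0 t=3,i=4
  ..##.|.  b6=0 t=7,i=8
  ..#.#|#  b5=1 t=0,i=2
  ..#..|.  b4=0 t=0,i=10
  ...##|.  b3=0 t=5,i=0
  ...#.|#  b2=1 t=0,i=9
  ....#|#  b1=1 t=0,i=8
  .....|.  b0=0 t=0,i=7
  bits 10001100111110111111111000100110 = 2365324838

2365324838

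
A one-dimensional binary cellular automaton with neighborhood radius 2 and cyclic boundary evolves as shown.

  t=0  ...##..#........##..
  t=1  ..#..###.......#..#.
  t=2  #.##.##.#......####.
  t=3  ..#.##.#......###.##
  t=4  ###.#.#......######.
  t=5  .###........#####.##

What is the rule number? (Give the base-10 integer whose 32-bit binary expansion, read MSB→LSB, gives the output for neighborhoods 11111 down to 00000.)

  nb #####: next=#  (t=4,i=15, bit31=1)
  nb ####.: next=.  (t=2,i=17, bit30=0)
  nb ###.#: next=#  (t=2,i=18, bit29=1)
  nb ###..: next=.  (t=1,i=7, bit28=0)
  nb ##.##: next=#  (t=2,i=4, bit27=1)
  nb ##.#.: next=#  (t=2,i=7, bit26=1)
  nb ##..#: next=#  (t=0,i=5, bit25=1)
  nb ##...: next=#  (t=0,i=18, bit24=1)
  nb #.###: next=.  (t=4,i=0, bit23=0)
  nb #.##.: next=#  (t=2,i=2, bit22=1)
  nb #.#.#: next=.  (t=2,i=0, bit21=0)
  nb #.#..: next=.  (t=2,i=8, bit20=0)
  nb #..##: next=.  (t=1,i=4, bit19=0)
  nb #..#.: next=#  (t=0,i=6, bit18=1)
  nb #...#: next=#  (t=1,i=0, bit17=1)
  nb #....: next=.  (t=0,i=9, bit16=0)
  nb .####: next=#  (t=2,i=16, bit15=1)
  nb .###.: next=#  (t=1,i=6, bit14=1)
  nb .##.#: next=.  (t=2,i=3, bit13=0)
  nb .##..: next=.  (t=0,i=4, bit12=0)
  nb .#.##: next=.  (t=2,i=1, bit11=0)
  nb .#.#.: next=.  (t=4,i=5, bit10=0)
  nb .#..#: next=#  (t=1,i=3, bit9=1)
  nb .#...: next=.  (t=0,i=8, bit8=0)
  nb ..###: next=#  (t=1,i=5, bit7=1)
  nb ..##.: next=.  (t=0,i=3, bit6=0)
  nb ..#.#: next=#  (t=3,i=2, bit5=1)
  nb ..#..: next=#  (t=0,i=7, bit4=1)
  nb ...##: next=#  (t=0,i=2, bit3=1)
  nb ...#.: next=.  (t=1,i=1, bit2=0)
  nb ....#: next=.  (t=0,i=1, bit1=0)
  nb .....: next=.  (t=0,i=0, bit0=0)
  bits 10101111010001101100001010111000 = 2940650168

2940650168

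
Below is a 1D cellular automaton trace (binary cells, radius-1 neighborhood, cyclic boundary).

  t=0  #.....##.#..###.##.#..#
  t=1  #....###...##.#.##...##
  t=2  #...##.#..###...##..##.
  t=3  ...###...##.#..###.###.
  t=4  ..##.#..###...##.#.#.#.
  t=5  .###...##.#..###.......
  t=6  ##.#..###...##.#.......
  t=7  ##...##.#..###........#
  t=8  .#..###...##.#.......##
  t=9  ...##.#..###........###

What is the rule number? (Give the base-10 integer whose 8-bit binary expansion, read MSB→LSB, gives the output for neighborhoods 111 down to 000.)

  [7] ### => .  t=0,i=13
  [6] ##. => #  t=0,i=0
  [5] #.# => .  t=0,i=8
  [4] #.. => .  t=0,i=1
  [3] .## => #  t=0,i=6
  [2] .#. => .  t=0,i=9
  [1] ..# => #  t=0,i=5
  [0] ... => .  t=0,i=2
  bits 01001010 = 74

74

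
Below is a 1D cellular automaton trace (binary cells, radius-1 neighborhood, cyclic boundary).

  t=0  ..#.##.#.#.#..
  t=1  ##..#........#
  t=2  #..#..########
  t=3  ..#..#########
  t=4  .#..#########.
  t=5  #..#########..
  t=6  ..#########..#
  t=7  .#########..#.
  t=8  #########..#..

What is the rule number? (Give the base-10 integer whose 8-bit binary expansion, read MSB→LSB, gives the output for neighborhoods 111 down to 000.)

139

  [7] ### => #  t=1,i=0
  [6] ##. => .  t=0,i=5
  [5] #.# => .  t=0,i=3
  [4] #.. => .  t=0,i=12
  [3] .## => #  t=0,i=4
  [2] .#. => .  t=0,i=2
  [1] ..# => #  t=0,i=1
  [0] ... => #  t=0,i=0
  bits 10001011 = 139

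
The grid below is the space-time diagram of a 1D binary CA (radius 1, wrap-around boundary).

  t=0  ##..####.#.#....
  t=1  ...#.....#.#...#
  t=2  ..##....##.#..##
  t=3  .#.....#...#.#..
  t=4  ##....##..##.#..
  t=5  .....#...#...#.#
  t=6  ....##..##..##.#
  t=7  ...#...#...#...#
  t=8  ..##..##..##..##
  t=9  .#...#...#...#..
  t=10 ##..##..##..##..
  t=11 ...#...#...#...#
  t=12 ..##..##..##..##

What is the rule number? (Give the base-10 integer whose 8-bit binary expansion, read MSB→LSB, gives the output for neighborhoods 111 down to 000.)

  ###|.  b7=0 t=0,i=5
  ##.|.  b6=0 t=0,i=1
  #.#|.  b5=0 t=0,i=8
  #..|.  b4=0 t=0,i=2
  .##|.  b3=0 t=0,i=0
  .#.|#  b2=1 t=0,i=9
  ..#|#  b1=1 t=0,i=3
  ...|.  b0=0 t=0,i=13
  bits 00000110 = 6

6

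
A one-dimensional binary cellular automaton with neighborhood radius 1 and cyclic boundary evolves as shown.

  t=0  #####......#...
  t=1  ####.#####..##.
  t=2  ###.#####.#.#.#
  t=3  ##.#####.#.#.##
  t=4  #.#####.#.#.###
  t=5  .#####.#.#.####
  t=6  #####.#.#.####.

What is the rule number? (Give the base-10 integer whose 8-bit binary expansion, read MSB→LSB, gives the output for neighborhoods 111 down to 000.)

  [7] ### => #  t=0,i=1
  [6] ##. => .  t=0,i=4
  [5] #.# => #  t=1,i=4
  [4] #.. => #  t=0,i=5
  [3] .## => #  t=0,i=0
  [2] .#. => .  t=0,i=11
  [1] ..# => .  t=0,i=10
  [0] ... => #  t=0,i=6
  bits 10111001 = 185

185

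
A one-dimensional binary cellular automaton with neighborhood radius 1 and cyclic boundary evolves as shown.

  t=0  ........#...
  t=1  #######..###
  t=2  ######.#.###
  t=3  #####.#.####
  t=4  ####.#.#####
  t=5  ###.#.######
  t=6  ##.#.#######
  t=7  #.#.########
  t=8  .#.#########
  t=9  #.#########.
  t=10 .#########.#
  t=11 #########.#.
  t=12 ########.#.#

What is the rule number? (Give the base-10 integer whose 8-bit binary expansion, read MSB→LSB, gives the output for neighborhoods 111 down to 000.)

  [7] ### => #  t=1,i=0
  [6] ##. => .  t=1,i=6
  [5] #.# => #  t=2,i=6
  [4] #.. => #  t=0,i=9
  [3] .## => #  t=1,i=9
  [2] .#. => .  t=0,i=8
  [1] ..# => .  t=0,i=7
  [0] ... => #  t=0,i=0
  bits 10111001 = 185

185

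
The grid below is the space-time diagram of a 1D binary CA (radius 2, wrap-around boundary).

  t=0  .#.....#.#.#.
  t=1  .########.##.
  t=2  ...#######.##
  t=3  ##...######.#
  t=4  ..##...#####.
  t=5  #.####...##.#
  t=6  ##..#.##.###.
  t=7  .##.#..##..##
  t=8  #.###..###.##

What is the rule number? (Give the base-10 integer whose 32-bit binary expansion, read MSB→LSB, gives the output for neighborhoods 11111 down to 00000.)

4011013495

  #####|#  b31=1 t=1,i=3
  ####.|#  b30=1 t=1,i=7
  ###.#|#  b29=1 t=1,i=8
  ###..|.  b28=0 t=3,i=1
  ##.##|#  b27=1 t=1,i=9
  ##.#.|#  b26=1 t=7,i=3
  ##..#|#  b25=1 t=1,i=12
  ##...|#  b24=1 t=2,i=0
  #.###|.  b23=0 t=3,i=12
  #.##.|.  b22=0 t=1,i=10
  #.#.#|.  b21=0 t=0,i=9
  #.#..|#  b20=1 t=0,i=11
  #..##|.  b19=0 t=1,i=0
  #..#.|.  b18=0 t=0,i=0
  #...#|#  b17=1 t=2,i=1
  #....|#  b16=1 t=0,i=3
  .####|.  b15=0 t=1,i=2
  .###.|.  b14=0 t=3,i=0
  .##.#|#  b13=1 t=5,i=0
  .##..|#  b12=1 t=1,i=11
  .#.##|.  b11=0 t=6,i=5
  .#.#.|#  b10=1 t=0,i=8
  .#..#|.  b9=0 t=0,i=12
  .#...|#  b8=1 t=0,i=2
  ..###|.  b7=0 t=1,i=1
  ..##.|#  b6=1 t=4,i=2
  ..#.#|#  b5=1 t=0,i=7
  ..#..|#  b4=1 t=0,i=1
  ...##|.  b3=0 t=2,i=2
  ...#.|#  b2=1 t=0,i=6
  ....#|#  b1=1 t=0,i=5
  .....|#  b0=1 t=0,i=4
  bits 11101111000100110011010101110111 = 4011013495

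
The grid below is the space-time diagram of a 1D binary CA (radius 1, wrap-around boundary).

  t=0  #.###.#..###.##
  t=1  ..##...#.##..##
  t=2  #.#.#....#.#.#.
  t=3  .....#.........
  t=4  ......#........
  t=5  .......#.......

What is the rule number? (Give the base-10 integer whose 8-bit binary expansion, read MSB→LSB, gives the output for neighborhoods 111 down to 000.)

  nb ###: next=#  (t=0,i=3, bit7=1)
  nb ##.: next=.  (t=0,i=0, bit6=0)
  nb #.#: next=.  (t=0,i=1, bit5=0)
  nb #..: next=#  (t=0,i=7, bit4=1)
  nb .##: next=#  (t=0,i=2, bit3=1)
  nb .#.: next=.  (t=0,i=6, bit2=0)
  nb ..#: next=.  (t=0,i=8, bit1=0)
  nb ...: next=.  (t=1,i=5, bit0=0)
  bits 10011000 = 152

152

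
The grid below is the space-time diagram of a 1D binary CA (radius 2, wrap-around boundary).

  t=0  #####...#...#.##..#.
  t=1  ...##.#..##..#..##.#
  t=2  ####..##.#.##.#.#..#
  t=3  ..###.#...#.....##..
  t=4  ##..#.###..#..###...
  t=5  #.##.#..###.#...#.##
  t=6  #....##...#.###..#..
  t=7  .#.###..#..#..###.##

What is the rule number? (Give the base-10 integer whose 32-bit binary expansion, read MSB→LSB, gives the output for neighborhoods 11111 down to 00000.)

  ##### -> .   bit 31 = 0  t=0,i=2
  ####. -> #   bit 30 = 1  t=0,i=3
  ###.# -> #   bit 29 = 1  t=3,i=4
  ###.. -> #   bit 28 = 1  t=0,i=4
  ##.## -> .   bit 27 = 0  t=5,i=1
  ##.#. -> .   bit 26 = 0  t=1,i=5
  ##..# -> #   bit 25 = 1  t=0,i=16
  ##... -> .   bit 24 = 0  t=0,i=5
  #.### -> .   bit 23 = 0  t=0,i=0
  #.##. -> .   bit 22 = 0  t=0,i=14
  #.#.# -> .   bit 21 = 0  t=2,i=9
  #.#.. -> #   bit 20 = 1  t=1,i=6
  #..## -> .   bit 19 = 0  t=1,i=8
  #..#. -> #   bit 18 = 1  t=0,i=17
  #...# -> #   bit 17 = 1  t=0,i=6
  #.... -> .   bit 16 = 0  t=3,i=12
  .#### -> .   bit 15 = 0  t=0,i=1
  .###. -> .   bit 14 = 0  t=3,i=3
  .##.# -> .   bit 13 = 0  t=1,i=4
  .##.. -> .   bit 12 = 0  t=0,i=15
  .#.## -> #   bit 11 = 1  t=0,i=13
  .#.#. -> .   bit 10 = 0  t=2,i=15
  .#..# -> #   bit 9 = 1  t=1,i=7
  .#... -> #   bit 8 = 1  t=0,i=9
  ..### -> .   bit 7 = 0  t=2,i=19
  ..##. -> #   bit 6 = 1  t=1,i=3
  ..#.# -> .   bit 5 = 0  t=0,i=12
  ..#.. -> .   bit 4 = 0  t=0,i=8
  ...## -> #   bit 3 = 1  t=1,i=2
  ...#. -> .   bit 2 = 0  t=0,i=7
  ....# -> #   bit 1 = 1  t=3,i=0
  ..... -> .   bit 0 = 0  t=3,i=13
  bits 01110010000101100000101101001010 = 1914047306

1914047306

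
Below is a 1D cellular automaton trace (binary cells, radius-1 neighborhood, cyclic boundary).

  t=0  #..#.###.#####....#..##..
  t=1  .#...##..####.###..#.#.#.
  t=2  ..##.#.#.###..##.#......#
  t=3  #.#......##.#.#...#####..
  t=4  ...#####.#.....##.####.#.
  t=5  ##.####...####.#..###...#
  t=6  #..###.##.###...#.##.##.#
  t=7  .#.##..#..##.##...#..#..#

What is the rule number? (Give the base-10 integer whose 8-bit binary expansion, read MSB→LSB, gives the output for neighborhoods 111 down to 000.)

  [7] ### => #  t=0,i=6
  [6] ##. => .  t=0,i=7
  [5] #.# => .  t=0,i=4
  [4] #.. => #  t=0,i=1
  [3] .## => #  t=0,i=5
  [2] .#. => .  t=0,i=0
  [1] ..# => .  t=0,i=2
  [0] ... => #  t=0,i=15
  bits 10011001 = 153

153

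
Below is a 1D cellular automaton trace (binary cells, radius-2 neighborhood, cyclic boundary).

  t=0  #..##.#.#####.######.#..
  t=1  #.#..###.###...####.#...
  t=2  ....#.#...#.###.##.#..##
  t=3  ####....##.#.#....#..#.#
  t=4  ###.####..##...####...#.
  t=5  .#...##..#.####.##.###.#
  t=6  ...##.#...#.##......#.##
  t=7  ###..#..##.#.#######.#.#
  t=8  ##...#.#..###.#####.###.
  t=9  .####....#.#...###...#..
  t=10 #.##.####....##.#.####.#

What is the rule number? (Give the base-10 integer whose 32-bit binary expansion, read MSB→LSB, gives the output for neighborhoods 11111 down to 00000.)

3307984927

  ##### -> #   bit 31 = 1  t=0,i=10
  ####. -> #   bit 30 = 1  t=0,i=11
  ###.# -> .   bit 29 = 0  t=0,i=12
  ###.. -> .   bit 28 = 0  t=1,i=11
  ##.## -> .   bit 27 = 0  t=0,i=13
  ##.#. -> #   bit 26 = 1  t=0,i=5
  ##..# -> .   bit 25 = 0  t=4,i=8
  ##... -> #   bit 24 = 1  t=1,i=12
  #.### -> .   bit 23 = 0  t=0,i=8
  #.##. -> .   bit 22 = 0  t=2,i=16
  #.#.# -> #   bit 21 = 1  t=0,i=6
  #.#.. -> .   bit 20 = 0  t=0,i=21
  #..## -> #   bit 19 = 1  t=0,i=2
  #..#. -> .   bit 18 = 0  t=0,i=23
  #...# -> #   bit 17 = 1  t=1,i=13
  #.... -> #   bit 16 = 1  t=2,i=1
  .#### -> #   bit 15 = 1  t=0,i=9
  .###. -> #   bit 14 = 1  t=1,i=6
  .##.# -> .   bit 13 = 0  t=0,i=4
  .##.. -> #   bit 12 = 1  t=2,i=23
  .#.## -> #   bit 11 = 1  t=0,i=7
  .#.#. -> .   bit 10 = 0  t=1,i=1
  .#..# -> .   bit 9 = 0  t=0,i=1
  .#... -> .   bit 8 = 0  t=1,i=21
  ..### -> .   bit 7 = 0  t=1,i=5
  ..##. -> .   bit 6 = 0  t=0,i=3
  ..#.# -> .   bit 5 = 0  t=1,i=0
  ..#.. -> #   bit 4 = 1  t=0,i=0
  ...## -> #   bit 3 = 1  t=1,i=14
  ...#. -> #   bit 2 = 1  t=1,i=23
  ....# -> #   bit 1 = 1  t=2,i=2
  ..... -> #   bit 0 = 1  t=6,i=16
  bits 11000101001010111101100000011111 = 3307984927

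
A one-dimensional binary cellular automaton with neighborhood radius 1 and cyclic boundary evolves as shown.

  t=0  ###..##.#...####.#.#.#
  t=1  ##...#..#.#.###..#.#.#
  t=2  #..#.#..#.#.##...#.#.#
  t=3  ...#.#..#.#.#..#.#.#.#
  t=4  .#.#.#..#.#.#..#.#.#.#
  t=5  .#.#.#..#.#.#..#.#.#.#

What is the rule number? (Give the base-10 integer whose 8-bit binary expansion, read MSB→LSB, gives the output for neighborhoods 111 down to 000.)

  ### -> #   bit 7 = 1  t=0,i=0
  ##. -> .   bit 6 = 0  t=0,i=2
  #.# -> .   bit 5 = 0  t=0,i=7
  #.. -> .   bit 4 = 0  t=0,i=3
  .## -> #   bit 3 = 1  t=0,i=5
  .#. -> #   bit 2 = 1  t=0,i=8
  ..# -> .   bit 1 = 0  t=0,i=4
  ... -> #   bit 0 = 1  t=0,i=10
  bits 10001101 = 141

141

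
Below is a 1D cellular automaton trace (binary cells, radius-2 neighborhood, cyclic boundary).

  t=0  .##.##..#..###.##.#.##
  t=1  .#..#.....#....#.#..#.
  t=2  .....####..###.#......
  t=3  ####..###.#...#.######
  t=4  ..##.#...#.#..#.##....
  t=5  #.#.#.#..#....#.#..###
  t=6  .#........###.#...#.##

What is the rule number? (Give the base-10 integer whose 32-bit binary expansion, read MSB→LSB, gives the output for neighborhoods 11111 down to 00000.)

  ##### -> .   bit 31 = 0  t=3,i=0
  ####. -> #   bit 30 = 1  t=2,i=7
  ###.# -> .   bit 29 = 0  t=0,i=13
  ###.. -> #   bit 28 = 1  t=2,i=8
  ##.## -> .   bit 27 = 0  t=0,i=0
  ##.#. -> #   bit 26 = 1  t=0,i=17
  ##..# -> .   bit 25 = 0  t=0,i=6
  ##... -> .   bit 24 = 0  t=4,i=18
  #.### -> #   bit 23 = 1  t=3,i=16
  #.##. -> #   bit 22 = 1  t=0,i=1
  #.#.# -> .   bit 21 = 0  t=0,i=18
  #.#.. -> .   bit 20 = 0  t=1,i=17
  #..## -> #   bit 19 = 1  t=0,i=10
  #..#. -> .   bit 18 = 0  t=0,i=7
  #...# -> .   bit 17 = 0  t=3,i=12
  #.... -> #   bit 16 = 1  t=1,i=6
  .#### -> #   bit 15 = 1  t=2,i=6
  .###. -> .   bit 14 = 0  t=0,i=12
  .##.# -> .   bit 13 = 0  t=0,i=2
  .##.. -> .   bit 12 = 0  t=0,i=5
  .#.## -> .   bit 11 = 0  t=0,i=19
  .#.#. -> .   bit 10 = 0  t=1,i=16
  .#..# -> .   bit 9 = 0  t=0,i=9
  .#... -> #   bit 8 = 1  t=1,i=5
  ..### -> .   bit 7 = 0  t=0,i=11
  ..##. -> #   bit 6 = 1  t=4,i=2
  ..#.# -> #   bit 5 = 1  t=1,i=15
  ..#.. -> .   bit 4 = 0  t=0,i=8
  ...## -> .   bit 3 = 0  t=2,i=4
  ...#. -> .   bit 2 = 0  t=1,i=9
  ....# -> #   bit 1 = 1  t=1,i=8
  ..... -> #   bit 0 = 1  t=1,i=7
  bits 01010100110010011000000101100011 = 1422492003

1422492003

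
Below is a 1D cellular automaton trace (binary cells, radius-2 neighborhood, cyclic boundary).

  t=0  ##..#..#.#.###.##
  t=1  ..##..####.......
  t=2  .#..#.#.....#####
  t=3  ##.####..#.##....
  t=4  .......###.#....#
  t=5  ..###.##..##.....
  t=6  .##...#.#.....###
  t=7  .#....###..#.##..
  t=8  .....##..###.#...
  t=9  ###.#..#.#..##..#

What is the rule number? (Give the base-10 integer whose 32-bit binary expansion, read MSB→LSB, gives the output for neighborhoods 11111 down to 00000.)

108266665

  ##### -> .   bit 31 = 0  t=2,i=14
  ####. -> .   bit 30 = 0  t=0,i=0
  ###.# -> .   bit 29 = 0  t=0,i=13
  ###.. -> .   bit 28 = 0  t=0,i=1
  ##.## -> .   bit 27 = 0  t=0,i=14
  ##.#. -> #   bit 26 = 1  t=2,i=0
  ##..# -> #   bit 25 = 1  t=0,i=2
  ##... -> .   bit 24 = 0  t=1,i=10
  #.### -> .   bit 23 = 0  t=0,i=11
  #.##. -> #   bit 22 = 1  t=3,i=11
  #.#.# -> #   bit 21 = 1  t=0,i=9
  #.#.. -> #   bit 20 = 1  t=2,i=1
  #..## -> .   bit 19 = 0  t=1,i=5
  #..#. -> #   bit 18 = 1  t=0,i=3
  #...# -> .   bit 17 = 0  t=6,i=4
  #.... -> .   bit 16 = 0  t=1,i=11
  .#### -> .   bit 15 = 0  t=0,i=16
  .###. -> .   bit 14 = 0  t=0,i=12
  .##.# -> .   bit 13 = 0  t=3,i=1
  .##.. -> .   bit 12 = 0  t=1,i=3
  .#.## -> .   bit 11 = 0  t=0,i=10
  .#.#. -> #   bit 10 = 1  t=0,i=8
  .#..# -> .   bit 9 = 0  t=0,i=5
  .#... -> .   bit 8 = 0  t=2,i=7
  ..### -> #   bit 7 = 1  t=1,i=6
  ..##. -> .   bit 6 = 0  t=1,i=2
  ..#.# -> #   bit 5 = 1  t=0,i=7
  ..#.. -> .   bit 4 = 0  t=0,i=4
  ...## -> #   bit 3 = 1  t=1,i=1
  ...#. -> .   bit 2 = 0  t=4,i=15
  ....# -> .   bit 1 = 0  t=1,i=0
  ..... -> #   bit 0 = 1  t=1,i=12
  bits 00000110011101000000010010101001 = 108266665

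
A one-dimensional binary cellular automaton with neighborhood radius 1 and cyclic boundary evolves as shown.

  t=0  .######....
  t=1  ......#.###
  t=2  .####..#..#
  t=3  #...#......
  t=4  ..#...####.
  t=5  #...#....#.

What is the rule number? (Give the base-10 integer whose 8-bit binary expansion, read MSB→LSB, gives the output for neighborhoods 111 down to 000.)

  ###|.  b7=0 t=0,i=2
  ##.|#  b6=1 t=0,i=6
  #.#|#  b5=1 t=1,i=7
  #..|.  b4=0 t=0,i=7
  .##|.  b3=0 t=0,i=1
  .#.|.  b2=0 t=1,i=6
  ..#|.  b1=0 t=0,i=0
  ...|#  b0=1 t=0,i=8
  bits 01100001 = 97

97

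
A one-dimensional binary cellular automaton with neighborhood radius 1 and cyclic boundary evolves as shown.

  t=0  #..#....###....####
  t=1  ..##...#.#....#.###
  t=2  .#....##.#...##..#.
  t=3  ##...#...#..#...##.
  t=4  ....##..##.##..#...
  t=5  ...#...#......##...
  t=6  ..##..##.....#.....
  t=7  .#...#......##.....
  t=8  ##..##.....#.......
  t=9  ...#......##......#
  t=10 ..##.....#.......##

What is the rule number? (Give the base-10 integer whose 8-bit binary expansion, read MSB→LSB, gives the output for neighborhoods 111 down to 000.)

  ### -> #   bit 7 = 1  t=0,i=9
  ##. -> .   bit 6 = 0  t=0,i=0
  #.# -> .   bit 5 = 0  t=1,i=8
  #.. -> .   bit 4 = 0  t=0,i=1
  .## -> .   bit 3 = 0  t=0,i=8
  .#. -> #   bit 2 = 1  t=0,i=3
  ..# -> #   bit 1 = 1  t=0,i=2
  ... -> .   bit 0 = 0  t=0,i=5
  bits 10000110 = 134

134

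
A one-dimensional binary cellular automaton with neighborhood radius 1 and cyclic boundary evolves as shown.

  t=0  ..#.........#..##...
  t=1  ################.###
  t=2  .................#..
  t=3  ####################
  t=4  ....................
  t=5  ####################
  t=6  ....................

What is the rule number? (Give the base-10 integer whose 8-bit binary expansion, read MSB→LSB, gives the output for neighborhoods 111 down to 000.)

  nb ###: next=.  (t=1,i=0, bit7=0)
  nb ##.: next=.  (t=0,i=16, bit6=0)
  nb #.#: next=.  (t=1,i=16, bit5=0)
  nb #..: next=#  (t=0,i=3, bit4=1)
  nb .##: next=#  (t=0,i=15, bit3=1)
  nb .#.: next=#  (t=0,i=2, bit2=1)
  nb ..#: next=#  (t=0,i=1, bit1=1)
  nb ...: next=#  (t=0,i=0, bit0=1)
  bits 00011111 = 31

31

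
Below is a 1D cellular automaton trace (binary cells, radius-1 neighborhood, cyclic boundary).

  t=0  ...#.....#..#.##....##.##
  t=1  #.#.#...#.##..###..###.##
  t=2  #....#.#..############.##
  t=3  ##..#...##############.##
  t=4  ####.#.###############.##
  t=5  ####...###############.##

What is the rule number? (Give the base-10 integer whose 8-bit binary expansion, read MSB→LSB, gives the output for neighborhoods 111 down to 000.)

218

  ### -> #   bit 7 = 1  t=1,i=15
  ##. -> #   bit 6 = 1  t=0,i=15
  #.# -> .   bit 5 = 0  t=0,i=13
  #.. -> #   bit 4 = 1  t=0,i=0
  .## -> #   bit 3 = 1  t=0,i=14
  .#. -> .   bit 2 = 0  t=0,i=3
  ..# -> #   bit 1 = 1  t=0,i=2
  ... -> .   bit 0 = 0  t=0,i=1
  bits 11011010 = 218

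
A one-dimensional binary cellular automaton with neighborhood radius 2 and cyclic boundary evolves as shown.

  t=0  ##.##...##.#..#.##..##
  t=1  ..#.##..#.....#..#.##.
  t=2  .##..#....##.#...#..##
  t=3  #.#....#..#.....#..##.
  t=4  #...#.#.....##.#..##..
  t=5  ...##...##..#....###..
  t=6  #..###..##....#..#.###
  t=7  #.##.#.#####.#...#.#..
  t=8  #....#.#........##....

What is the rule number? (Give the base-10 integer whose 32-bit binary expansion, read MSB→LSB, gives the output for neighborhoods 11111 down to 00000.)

  [31] ##### => .  t=7,i=9
  [30] ####. => .  t=0,i=0
  [29] ###.# => .  t=0,i=1
  [28] ###.. => #  t=5,i=19
  [27] ##.## => #  t=0,i=2
  [26] ##.#. => .  t=0,i=10
  [25] ##..# => .  t=0,i=18
  [24] ##... => #  t=0,i=5
  [23] #.### => #  t=6,i=19
  [22] #.##. => .  t=0,i=3
  [21] #.#.# => #  t=3,i=0
  [20] #.#.. => .  t=0,i=11
  [19] #..## => #  t=0,i=19
  [18] #..#. => .  t=0,i=13
  [17] #...# => .  t=0,i=6
  [16] #.... => #  t=1,i=10
  [15] .#### => .  t=0,i=21
  [14] .###. => .  t=5,i=18
  [13] .##.# => .  t=0,i=9
  [12] .##.. => #  t=0,i=4
  [11] .#.## => .  t=0,i=15
  [10] .#.#. => .  t=3,i=1
  [9] .#..# => .  t=0,i=12
  [8] .#... => .  t=1,i=9
  [7] ..### => #  t=0,i=20
  [6] ..##. => #  t=0,i=8
  [5] ..#.# => #  t=0,i=14
  [4] ..#.. => .  t=1,i=8
  [3] ...## => .  t=0,i=7
  [2] ...#. => #  t=1,i=1
  [1] ....# => .  t=1,i=12
  [0] ..... => #  t=1,i=11
  bits 00011001101010010001000011100101 = 430510309

430510309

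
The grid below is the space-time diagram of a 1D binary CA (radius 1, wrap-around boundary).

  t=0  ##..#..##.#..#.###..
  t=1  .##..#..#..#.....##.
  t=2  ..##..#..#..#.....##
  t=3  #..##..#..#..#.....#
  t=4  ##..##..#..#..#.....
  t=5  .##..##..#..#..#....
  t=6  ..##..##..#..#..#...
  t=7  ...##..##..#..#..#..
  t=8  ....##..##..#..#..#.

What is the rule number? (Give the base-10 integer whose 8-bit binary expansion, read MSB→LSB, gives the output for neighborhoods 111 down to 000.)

  ###|.  b7=0 t=0,i=16
  ##.|#  b6=1 t=0,i=1
  #.#|.  b5=0 t=0,i=9
  #..|#  b4=1 t=0,i=2
  .##|.  b3=0 t=0,i=0
  .#.|.  b2=0 t=0,i=4
  ..#|.  b1=0 t=0,i=3
  ...|.  b0=0 t=1,i=13
  bits 01010000 = 80

80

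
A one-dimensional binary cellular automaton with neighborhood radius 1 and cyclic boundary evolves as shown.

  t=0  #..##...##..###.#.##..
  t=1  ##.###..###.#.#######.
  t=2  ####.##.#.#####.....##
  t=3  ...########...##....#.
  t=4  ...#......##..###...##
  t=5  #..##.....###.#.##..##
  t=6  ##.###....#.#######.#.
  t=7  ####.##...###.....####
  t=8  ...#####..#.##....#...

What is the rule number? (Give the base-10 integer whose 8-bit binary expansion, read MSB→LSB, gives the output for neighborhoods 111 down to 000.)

  [7] ### => .  t=0,i=13
  [6] ##. => #  t=0,i=4
  [5] #.# => #  t=0,i=15
  [4] #.. => #  t=0,i=1
  [3] .## => #  t=0,i=3
  [2] .#. => #  t=0,i=0
  [1] ..# => .  t=0,i=2
  [0] ... => .  t=0,i=6
  bits 01111100 = 124

124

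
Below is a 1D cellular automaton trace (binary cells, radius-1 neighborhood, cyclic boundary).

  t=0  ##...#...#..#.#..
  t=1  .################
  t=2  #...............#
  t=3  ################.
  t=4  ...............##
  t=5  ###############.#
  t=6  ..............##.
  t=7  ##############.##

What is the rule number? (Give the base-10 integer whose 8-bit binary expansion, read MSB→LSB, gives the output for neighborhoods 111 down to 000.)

  [7] ### => .  t=1,i=2
  [6] ##. => #  t=0,i=1
  [5] #.# => #  t=0,i=13
  [4] #.. => #  t=0,i=2
  [3] .## => .  t=0,i=0
  [2] .#. => #  t=0,i=5
  [1] ..# => #  t=0,i=4
  [0] ... => #  t=0,i=3
  bits 01110111 = 119

119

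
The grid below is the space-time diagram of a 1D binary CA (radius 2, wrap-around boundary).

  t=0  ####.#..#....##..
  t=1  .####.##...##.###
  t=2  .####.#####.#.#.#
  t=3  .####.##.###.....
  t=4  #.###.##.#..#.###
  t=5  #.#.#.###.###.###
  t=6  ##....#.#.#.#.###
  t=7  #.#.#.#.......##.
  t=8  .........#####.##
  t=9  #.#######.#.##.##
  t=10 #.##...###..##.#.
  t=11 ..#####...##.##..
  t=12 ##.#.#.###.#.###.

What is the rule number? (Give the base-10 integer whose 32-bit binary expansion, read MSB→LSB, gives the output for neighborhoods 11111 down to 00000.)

  ##### -> .   bit 31 = 0  t=2,i=8
  ####. -> #   bit 30 = 1  t=0,i=2
  ###.# -> #   bit 29 = 1  t=0,i=3
  ###.. -> .   bit 28 = 0  t=3,i=11
  ##.## -> .   bit 27 = 0  t=1,i=0
  ##.#. -> #   bit 26 = 1  t=0,i=4
  ##..# -> #   bit 25 = 1  t=0,i=15
  ##... -> #   bit 24 = 1  t=1,i=8
  #.### -> #   bit 23 = 1  t=1,i=1
  #.##. -> #   bit 22 = 1  t=1,i=6
  #.#.# -> .   bit 21 = 0  t=2,i=12
  #.#.. -> .   bit 20 = 0  t=0,i=5
  #..## -> #   bit 19 = 1  t=0,i=16
  #..#. -> #   bit 18 = 1  t=0,i=7
  #...# -> #   bit 17 = 1  t=1,i=9
  #.... -> .   bit 16 = 0  t=0,i=10
  .#### -> #   bit 15 = 1  t=0,i=1
  .###. -> .   bit 14 = 0  t=1,i=15
  .##.# -> #   bit 13 = 1  t=1,i=12
  .##.. -> #   bit 12 = 1  t=0,i=14
  .#.## -> .   bit 11 = 0  t=2,i=0
  .#.#. -> .   bit 10 = 0  t=2,i=13
  .#..# -> #   bit 9 = 1  t=0,i=6
  .#... -> .   bit 8 = 0  t=0,i=9
  ..### -> .   bit 7 = 0  t=0,i=0
  ..##. -> .   bit 6 = 0  t=0,i=13
  ..#.# -> #   bit 5 = 1  t=4,i=12
  ..#.. -> .   bit 4 = 0  t=0,i=8
  ...## -> #   bit 3 = 1  t=0,i=12
  ...#. -> .   bit 2 = 0  t=6,i=5
  ....# -> #   bit 1 = 1  t=0,i=11
  ..... -> #   bit 0 = 1  t=3,i=14
  bits 01100111110011101011001000101011 = 1741599275

1741599275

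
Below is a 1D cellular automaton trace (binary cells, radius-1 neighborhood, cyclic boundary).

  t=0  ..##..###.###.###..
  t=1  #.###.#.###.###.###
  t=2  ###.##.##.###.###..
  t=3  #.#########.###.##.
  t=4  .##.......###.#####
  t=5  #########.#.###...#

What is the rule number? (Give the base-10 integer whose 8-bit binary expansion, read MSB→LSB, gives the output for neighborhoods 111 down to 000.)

  [7] ### => .  t=0,i=7
  [6] ##. => #  t=0,i=3
  [5] #.# => #  t=0,i=9
  [4] #.. => #  t=0,i=4
  [3] .## => #  t=0,i=2
  [2] .#. => .  t=1,i=6
  [1] ..# => .  t=0,i=1
  [0] ... => #  t=0,i=0
  bits 01111001 = 121

121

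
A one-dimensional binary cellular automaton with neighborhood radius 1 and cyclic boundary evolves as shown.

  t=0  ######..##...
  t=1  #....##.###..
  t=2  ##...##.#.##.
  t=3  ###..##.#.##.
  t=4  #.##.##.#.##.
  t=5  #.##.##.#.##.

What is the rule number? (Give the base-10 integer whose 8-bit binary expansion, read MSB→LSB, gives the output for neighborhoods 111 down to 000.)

92

  [7] ### => .  t=0,i=1
  [6] ##. => #  t=0,i=5
  [5] #.# => .  t=1,i=7
  [4] #.. => #  t=0,i=6
  [3] .## => #  t=0,i=0
  [2] .#. => #  t=1,i=0
  [1] ..# => .  t=0,i=7
  [0] ... => .  t=0,i=11
  bits 01011100 = 92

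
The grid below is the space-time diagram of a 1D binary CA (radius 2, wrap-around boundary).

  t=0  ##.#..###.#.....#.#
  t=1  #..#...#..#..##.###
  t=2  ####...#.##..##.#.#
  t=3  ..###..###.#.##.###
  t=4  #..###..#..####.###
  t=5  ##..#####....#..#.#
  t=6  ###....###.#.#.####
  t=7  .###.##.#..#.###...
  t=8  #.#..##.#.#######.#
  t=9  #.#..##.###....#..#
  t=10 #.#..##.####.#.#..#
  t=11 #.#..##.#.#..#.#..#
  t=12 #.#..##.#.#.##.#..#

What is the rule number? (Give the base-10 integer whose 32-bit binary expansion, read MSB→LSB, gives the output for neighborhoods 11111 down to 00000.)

  [31] ##### => .  t=2,i=1
  [30] ####. => #  t=1,i=18
  [29] ###.# => .  t=0,i=1
  [28] ###.. => #  t=1,i=0
  [27] ##.## => .  t=1,i=15
  [26] ##.#. => .  t=0,i=2
  [25] ##..# => #  t=1,i=1
  [24] ##... => #  t=2,i=4
  [23] #.### => #  t=0,i=18
  [22] #.##. => #  t=2,i=9
  [21] #.#.# => #  t=2,i=16
  [20] #.#.. => #  t=0,i=3
  [19] #..## => .  t=0,i=5
  [18] #..#. => #  t=1,i=2
  [17] #...# => .  t=1,i=5
  [16] #.... => .  t=0,i=12
  [15] .#### => .  t=1,i=17
  [14] .###. => #  t=0,i=0
  [13] .##.# => #  t=1,i=14
  [12] .##.. => .  t=2,i=10
  [11] .#.## => #  t=0,i=17
  [10] .#.#. => .  t=6,i=12
  [9] .#..# => .  t=0,i=4
  [8] .#... => .  t=0,i=11
  [7] ..### => .  t=0,i=6
  [6] ..##. => #  t=1,i=13
  [5] ..#.# => #  t=0,i=16
  [4] ..#.. => #  t=1,i=3
  [3] ...## => #  t=6,i=6
  [2] ...#. => .  t=0,i=15
  [1] ....# => #  t=0,i=14
  [0] ..... => #  t=0,i=13
  bits 01010011111101000110100001111011 = 1408526459

1408526459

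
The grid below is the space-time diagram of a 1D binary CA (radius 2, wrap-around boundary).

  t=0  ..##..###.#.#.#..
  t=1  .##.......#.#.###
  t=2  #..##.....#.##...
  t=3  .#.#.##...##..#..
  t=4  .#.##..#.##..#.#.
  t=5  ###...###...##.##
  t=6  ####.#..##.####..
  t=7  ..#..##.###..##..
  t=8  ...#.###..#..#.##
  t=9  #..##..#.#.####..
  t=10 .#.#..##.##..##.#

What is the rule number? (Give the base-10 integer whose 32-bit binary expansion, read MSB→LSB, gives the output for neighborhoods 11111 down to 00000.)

  #####|#  b31=1 t=5,i=0
  ####.|#  b30=1 t=5,i=1
  ###.#|.  b29=0 t=0,i=8
  ###..|#  b28=1 t=5,i=2
  ##.##|#  b27=1 t=1,i=0
  ##.#.|.  b26=0 t=0,i=9
  ##..#|.  b25=0 t=0,i=4
  ##...|#  b24=1 t=1,i=3
  #.###|.  b23=0 t=1,i=14
  #.##.|.  b22=0 t=1,i=1
  #.#.#|#  b21=1 t=0,i=10
  #.#..|#  b20=1 t=0,i=14
  #..##|.  b19=0 t=0,i=5
  #..#.|#  b18=1 t=3,i=13
  #...#|.  b17=0 t=2,i=15
  #....|#  b16=1 t=0,i=16
  .####|.  b15=0 t=5,i=16
  .###.|.  b14=0 t=0,i=7
  .##.#|#  b13=1 t=5,i=13
  .##..|.  b12=0 t=0,i=3
  .#.##|#  b11=1 t=1,i=13
  .#.#.|.  b10=0 t=0,i=11
  .#..#|#  b9=1 t=2,i=1
  .#...|#  b8=1 t=0,i=15
  ..###|.  b7=0 t=0,i=6
  ..##.|#  b6=1 t=0,i=2
  ..#.#|#  b5=1 t=1,i=10
  ..#..|.  b4=0 t=2,i=0
  ...##|#  b3=1 t=0,i=1
  ...#.|.  b2=0 t=1,i=9
  ....#|.  b1=0 t=0,i=0
  .....|.  b0=0 t=1,i=5
  bits 11011001001101010010101101101000 = 3644140392

3644140392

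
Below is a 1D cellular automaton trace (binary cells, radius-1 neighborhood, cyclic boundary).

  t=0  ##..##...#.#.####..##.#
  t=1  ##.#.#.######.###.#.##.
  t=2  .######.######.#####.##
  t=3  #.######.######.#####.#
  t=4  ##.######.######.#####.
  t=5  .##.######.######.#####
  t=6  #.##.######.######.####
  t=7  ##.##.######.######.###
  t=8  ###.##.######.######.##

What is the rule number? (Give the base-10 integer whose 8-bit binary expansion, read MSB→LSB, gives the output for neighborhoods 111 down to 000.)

231

  nb ###: next=#  (t=0,i=0, bit7=1)
  nb ##.: next=#  (t=0,i=1, bit6=1)
  nb #.#: next=#  (t=0,i=10, bit5=1)
  nb #..: next=.  (t=0,i=2, bit4=0)
  nb .##: next=.  (t=0,i=4, bit3=0)
  nb .#.: next=#  (t=0,i=9, bit2=1)
  nb ..#: next=#  (t=0,i=3, bit1=1)
  nb ...: next=#  (t=0,i=7, bit0=1)
  bits 11100111 = 231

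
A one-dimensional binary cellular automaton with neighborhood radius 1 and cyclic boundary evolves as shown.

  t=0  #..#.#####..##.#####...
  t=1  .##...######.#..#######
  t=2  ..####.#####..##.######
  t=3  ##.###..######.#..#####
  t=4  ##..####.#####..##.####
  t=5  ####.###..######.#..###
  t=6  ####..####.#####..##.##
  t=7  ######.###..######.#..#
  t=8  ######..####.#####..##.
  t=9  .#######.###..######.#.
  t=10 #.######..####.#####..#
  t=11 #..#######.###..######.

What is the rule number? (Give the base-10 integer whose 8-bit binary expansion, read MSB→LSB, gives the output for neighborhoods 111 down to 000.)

  ### -> #   bit 7 = 1  t=0,i=6
  ##. -> #   bit 6 = 1  t=0,i=9
  #.# -> .   bit 5 = 0  t=0,i=4
  #.. -> #   bit 4 = 1  t=0,i=1
  .## -> .   bit 3 = 0  t=0,i=5
  .#. -> .   bit 2 = 0  t=0,i=0
  ..# -> #   bit 1 = 1  t=0,i=2
  ... -> #   bit 0 = 1  t=0,i=21
  bits 11010011 = 211

211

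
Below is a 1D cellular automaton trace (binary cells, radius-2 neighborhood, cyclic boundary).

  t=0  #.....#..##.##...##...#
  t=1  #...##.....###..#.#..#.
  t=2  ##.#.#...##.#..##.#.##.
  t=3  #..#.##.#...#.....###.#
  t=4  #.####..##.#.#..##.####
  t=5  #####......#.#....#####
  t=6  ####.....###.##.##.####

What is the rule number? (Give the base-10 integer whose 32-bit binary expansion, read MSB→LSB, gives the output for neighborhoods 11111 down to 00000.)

3908360494

  [31] ##### => #  t=4,i=21
  [30] ####. => #  t=4,i=4
  [29] ###.# => #  t=3,i=20
  [28] ###.. => .  t=1,i=13
  [27] ##.## => #  t=0,i=11
  [26] ##.#. => .  t=2,i=2
  [25] ##..# => .  t=1,i=14
  [24] ##... => .  t=0,i=1
  [23] #.### => #  t=4,i=2
  [22] #.##. => #  t=0,i=12
  [21] #.#.# => #  t=2,i=3
  [20] #.#.. => #  t=1,i=0
  [19] #..## => .  t=0,i=8
  [18] #..#. => #  t=1,i=15
  [17] #...# => .  t=0,i=15
  [16] #.... => .  t=0,i=2
  [15] .#### => #  t=4,i=3
  [14] .###. => #  t=1,i=12
  [13] .##.# => .  t=0,i=10
  [12] .##.. => #  t=0,i=0
  [11] .#.## => #  t=2,i=19
  [10] .#.#. => .  t=1,i=17
  [9] .#..# => .  t=0,i=7
  [8] .#... => #  t=1,i=1
  [7] ..### => .  t=1,i=11
  [6] ..##. => .  t=0,i=9
  [5] ..#.# => #  t=1,i=16
  [4] ..#.. => .  t=0,i=6
  [3] ...## => #  t=0,i=16
  [2] ...#. => #  t=0,i=5
  [1] ....# => #  t=0,i=4
  [0] ..... => .  t=0,i=3
  bits 11101000111101001101100100101110 = 3908360494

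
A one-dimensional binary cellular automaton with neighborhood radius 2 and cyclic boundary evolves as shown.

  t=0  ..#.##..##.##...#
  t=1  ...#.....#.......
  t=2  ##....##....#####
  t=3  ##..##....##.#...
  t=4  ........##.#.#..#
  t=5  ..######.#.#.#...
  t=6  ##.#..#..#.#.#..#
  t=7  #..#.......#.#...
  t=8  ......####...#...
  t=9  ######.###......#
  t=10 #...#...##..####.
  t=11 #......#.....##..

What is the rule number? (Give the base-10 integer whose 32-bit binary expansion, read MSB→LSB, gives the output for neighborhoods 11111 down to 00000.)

  [31] ##### => .  t=2,i=14
  [30] ####. => #  t=2,i=0
  [29] ###.# => .  t=5,i=7
  [28] ###.. => #  t=2,i=1
  [27] ##.## => .  t=0,i=10
  [26] ##.#. => .  t=3,i=12
  [25] ##..# => .  t=0,i=6
  [24] ##... => .  t=0,i=13
  [23] #.### => .  t=9,i=7
  [22] #.##. => .  t=0,i=4
  [21] #.#.# => #  t=4,i=11
  [20] #.#.. => #  t=3,i=13
  [19] #..## => .  t=0,i=7
  [18] #..#. => .  t=0,i=1
  [17] #...# => .  t=0,i=14
  [16] #.... => .  t=1,i=5
  [15] .#### => #  t=2,i=13
  [14] .###. => #  t=6,i=0
  [13] .##.# => #  t=0,i=9
  [12] .##.. => .  t=0,i=5
  [11] .#.## => #  t=0,i=3
  [10] .#.#. => .  t=4,i=12
  [9] .#..# => .  t=0,i=0
  [8] .#... => .  t=1,i=4
  [7] ..### => .  t=2,i=12
  [6] ..##. => .  t=0,i=8
  [5] ..#.# => .  t=0,i=2
  [4] ..#.. => .  t=0,i=16
  [3] ...## => #  t=2,i=5
  [2] ...#. => .  t=0,i=15
  [1] ....# => #  t=1,i=1
  [0] ..... => #  t=1,i=0
  bits 01010000001100001110100000001011 = 1345382411

1345382411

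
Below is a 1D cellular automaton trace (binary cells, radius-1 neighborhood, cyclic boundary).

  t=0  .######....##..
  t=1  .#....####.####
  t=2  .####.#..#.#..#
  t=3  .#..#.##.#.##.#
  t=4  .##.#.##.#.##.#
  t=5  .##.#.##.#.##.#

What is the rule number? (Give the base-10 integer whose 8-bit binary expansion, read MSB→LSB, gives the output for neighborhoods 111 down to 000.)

93

  ###|.  b7=0 t=0,i=2
  ##.|#  b6=1 t=0,i=6
  #.#|.  b5=0 t=1,i=0
  #..|#  b4=1 t=0,i=7
  .##|#  b3=1 t=0,i=1
  .#.|#  b2=1 t=1,i=1
  ..#|.  b1=0 t=0,i=0
  ...|#  b0=1 t=0,i=8
  bits 01011101 = 93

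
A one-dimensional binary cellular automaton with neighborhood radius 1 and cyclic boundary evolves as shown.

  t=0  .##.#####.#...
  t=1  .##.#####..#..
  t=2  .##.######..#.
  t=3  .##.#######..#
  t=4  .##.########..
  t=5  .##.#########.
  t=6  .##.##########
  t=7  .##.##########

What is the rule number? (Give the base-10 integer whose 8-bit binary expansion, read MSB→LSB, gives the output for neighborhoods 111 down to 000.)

216

  ### -> #   bit 7 = 1  t=0,i=5
  ##. -> #   bit 6 = 1  t=0,i=2
  #.# -> .   bit 5 = 0  t=0,i=3
  #.. -> #   bit 4 = 1  t=0,i=11
  .## -> #   bit 3 = 1  t=0,i=1
  .#. -> .   bit 2 = 0  t=0,i=10
  ..# -> .   bit 1 = 0  t=0,i=0
  ... -> .   bit 0 = 0  t=0,i=12
  bits 11011000 = 216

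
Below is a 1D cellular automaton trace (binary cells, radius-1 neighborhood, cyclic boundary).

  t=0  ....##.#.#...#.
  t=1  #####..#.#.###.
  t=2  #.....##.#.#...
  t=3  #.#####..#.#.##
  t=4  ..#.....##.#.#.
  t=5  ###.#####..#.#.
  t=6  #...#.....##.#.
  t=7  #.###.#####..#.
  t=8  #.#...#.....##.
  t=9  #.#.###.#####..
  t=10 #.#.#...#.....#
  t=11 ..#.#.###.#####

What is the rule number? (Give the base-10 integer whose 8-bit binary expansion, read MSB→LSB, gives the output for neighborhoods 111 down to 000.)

  ### -> .   bit 7 = 0  t=1,i=1
  ##. -> .   bit 6 = 0  t=0,i=5
  #.# -> .   bit 5 = 0  t=0,i=6
  #.. -> .   bit 4 = 0  t=0,i=10
  .## -> #   bit 3 = 1  t=0,i=4
  .#. -> #   bit 2 = 1  t=0,i=7
  ..# -> #   bit 1 = 1  t=0,i=3
  ... -> #   bit 0 = 1  t=0,i=0
  bits 00001111 = 15

15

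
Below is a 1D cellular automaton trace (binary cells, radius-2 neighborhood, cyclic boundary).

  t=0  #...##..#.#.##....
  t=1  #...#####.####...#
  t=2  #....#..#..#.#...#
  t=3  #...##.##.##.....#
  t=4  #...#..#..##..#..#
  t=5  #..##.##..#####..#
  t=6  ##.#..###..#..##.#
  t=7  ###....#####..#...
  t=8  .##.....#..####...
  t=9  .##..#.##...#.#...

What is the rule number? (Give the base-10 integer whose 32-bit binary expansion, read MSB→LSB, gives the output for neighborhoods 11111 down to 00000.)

912578677

  nb #####: next=.  (t=1,i=6, bit31=0)
  nb ####.: next=.  (t=1,i=7, bit30=0)
  nb ###.#: next=#  (t=1,i=8, bit29=1)
  nb ###..: next=#  (t=1,i=13, bit28=1)
  nb ##.##: next=.  (t=1,i=9, bit27=0)
  nb ##.#.: next=#  (t=6,i=2, bit26=1)
  nb ##..#: next=#  (t=0,i=6, bit25=1)
  nb ##...: next=.  (t=0,i=14, bit24=0)
  nb #.###: next=.  (t=1,i=10, bit23=0)
  nb #.##.: next=#  (t=0,i=12, bit22=1)
  nb #.#.#: next=#  (t=0,i=10, bit21=1)
  nb #.#..: next=.  (t=2,i=13, bit20=0)
  nb #..##: next=.  (t=4,i=9, bit19=0)
  nb #..#.: next=#  (t=0,i=7, bit18=1)
  nb #...#: next=.  (t=0,i=2, bit17=0)
  nb #....: next=.  (t=0,i=15, bit16=0)
  nb .####: next=#  (t=1,i=5, bit15=1)
  nb .###.: next=#  (t=6,i=0, bit14=1)
  nb .##.#: next=.  (t=3,i=5, bit13=0)
  nb .##..: next=#  (t=0,i=5, bit12=1)
  nb .#.##: next=#  (t=0,i=11, bit11=1)
  nb .#.#.: next=.  (t=0,i=9, bit10=0)
  nb .#..#: next=.  (t=2,i=6, bit9=0)
  nb .#...: next=.  (t=0,i=1, bit8=0)
  nb ..###: next=.  (t=1,i=4, bit7=0)
  nb ..##.: next=#  (t=0,i=4, bit6=1)
  nb ..#.#: next=#  (t=0,i=8, bit5=1)
  nb ..#..: next=#  (t=0,i=0, bit4=1)
  nb ...##: next=.  (t=0,i=3, bit3=0)
  nb ...#.: next=#  (t=0,i=17, bit2=1)
  nb ....#: next=.  (t=0,i=16, bit1=0)
  nb .....: next=#  (t=3,i=14, bit0=1)
  bits 00110110011001001101100001110101 = 912578677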